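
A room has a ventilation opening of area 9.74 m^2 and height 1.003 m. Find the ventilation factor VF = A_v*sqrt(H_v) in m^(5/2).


sqrt(H_v) = 1.0015
VF = 9.74 * 1.0015 = 9.7546 m^(5/2)

9.7546 m^(5/2)


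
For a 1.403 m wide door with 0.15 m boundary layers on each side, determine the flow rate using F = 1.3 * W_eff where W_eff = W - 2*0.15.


W_eff = 1.403 - 0.30 = 1.103 m
F = 1.3 * 1.103 = 1.4339 persons/s

1.4339 persons/s


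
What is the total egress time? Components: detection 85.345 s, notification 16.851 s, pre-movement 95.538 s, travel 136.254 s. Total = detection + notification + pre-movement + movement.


Total = 85.345 + 16.851 + 95.538 + 136.254 = 333.988 s

333.988 s


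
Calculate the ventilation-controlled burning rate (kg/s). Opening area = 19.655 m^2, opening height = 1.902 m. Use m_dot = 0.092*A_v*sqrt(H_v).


sqrt(H_v) = 1.3791
m_dot = 0.092 * 19.655 * 1.3791 = 2.4938 kg/s

2.4938 kg/s


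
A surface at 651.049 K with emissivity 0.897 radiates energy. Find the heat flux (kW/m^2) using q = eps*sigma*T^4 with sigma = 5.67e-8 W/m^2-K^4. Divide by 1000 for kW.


T^4 = 1.7966e+11
q = 0.897 * 5.67e-8 * 1.7966e+11 / 1000 = 9.1376 kW/m^2

9.1376 kW/m^2


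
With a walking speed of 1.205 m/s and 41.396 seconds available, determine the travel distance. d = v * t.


d = 1.205 * 41.396 = 49.882 m

49.882 m


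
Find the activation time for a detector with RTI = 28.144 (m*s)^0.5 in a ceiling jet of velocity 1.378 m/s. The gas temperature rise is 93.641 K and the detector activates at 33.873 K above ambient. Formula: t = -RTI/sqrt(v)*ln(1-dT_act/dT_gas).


dT_act/dT_gas = 0.36173
ln(1 - 0.36173) = -0.44900
t = -28.144 / sqrt(1.378) * -0.44900 = 10.765 s

10.765 s


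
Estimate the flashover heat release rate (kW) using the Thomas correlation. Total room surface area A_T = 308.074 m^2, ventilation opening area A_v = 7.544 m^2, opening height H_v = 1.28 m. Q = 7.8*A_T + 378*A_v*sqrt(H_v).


7.8*A_T = 2403.0
sqrt(H_v) = 1.1314
378*A_v*sqrt(H_v) = 3226.3
Q = 2403.0 + 3226.3 = 5629.2 kW

5629.2 kW


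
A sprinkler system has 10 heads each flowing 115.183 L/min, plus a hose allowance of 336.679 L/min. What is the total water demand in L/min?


Sprinkler demand = 10 * 115.183 = 1151.83 L/min
Total = 1151.83 + 336.679 = 1488.509 L/min

1488.509 L/min


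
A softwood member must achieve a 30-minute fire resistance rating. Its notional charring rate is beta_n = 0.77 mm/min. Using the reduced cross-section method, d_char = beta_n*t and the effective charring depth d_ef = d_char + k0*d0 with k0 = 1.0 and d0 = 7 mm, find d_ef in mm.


d_char = 0.77 * 30 = 23.1 mm
d_ef = 23.1 + 1.0*7 = 30.1 mm

30.1 mm


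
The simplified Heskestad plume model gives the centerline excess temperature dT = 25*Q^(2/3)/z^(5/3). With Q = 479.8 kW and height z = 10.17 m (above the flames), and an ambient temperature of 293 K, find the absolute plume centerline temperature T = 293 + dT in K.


Q^(2/3) = 61.288
z^(5/3) = 47.738
dT = 25 * 61.288 / 47.738 = 32.096 K
T = 293 + 32.096 = 325.10 K

325.10 K


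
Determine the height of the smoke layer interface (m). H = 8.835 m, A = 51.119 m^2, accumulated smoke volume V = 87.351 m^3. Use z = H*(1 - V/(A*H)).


V/(A*H) = 0.19341
1 - 0.19341 = 0.80659
z = 8.835 * 0.80659 = 7.1262 m

7.1262 m


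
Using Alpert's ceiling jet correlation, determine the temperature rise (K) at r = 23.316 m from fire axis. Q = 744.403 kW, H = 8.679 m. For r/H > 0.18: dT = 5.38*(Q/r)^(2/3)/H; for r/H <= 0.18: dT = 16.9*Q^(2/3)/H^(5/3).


r/H = 23.316 / 8.679 = 2.6865
r/H > 0.18, so dT = 5.38*(Q/r)^(2/3)/H
Q/r = 31.927
(Q/r)^(2/3) = 10.064
dT = 5.38 * 10.064 / 8.679 = 6.2385 K

6.2385 K


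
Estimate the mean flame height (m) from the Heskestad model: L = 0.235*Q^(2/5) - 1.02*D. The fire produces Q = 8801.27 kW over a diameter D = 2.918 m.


Q^(2/5) = 37.828
0.235 * Q^(2/5) = 8.8897
1.02 * D = 2.9764
L = 5.9133 m

5.9133 m


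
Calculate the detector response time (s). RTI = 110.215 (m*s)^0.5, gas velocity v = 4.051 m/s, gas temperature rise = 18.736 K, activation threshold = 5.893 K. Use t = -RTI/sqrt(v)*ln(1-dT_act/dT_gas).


dT_act/dT_gas = 0.31453
ln(1 - 0.31453) = -0.37765
t = -110.215 / sqrt(4.051) * -0.37765 = 20.680 s

20.680 s


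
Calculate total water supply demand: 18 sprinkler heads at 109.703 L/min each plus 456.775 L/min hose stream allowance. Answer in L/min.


Sprinkler demand = 18 * 109.703 = 1974.654 L/min
Total = 1974.654 + 456.775 = 2431.429 L/min

2431.429 L/min


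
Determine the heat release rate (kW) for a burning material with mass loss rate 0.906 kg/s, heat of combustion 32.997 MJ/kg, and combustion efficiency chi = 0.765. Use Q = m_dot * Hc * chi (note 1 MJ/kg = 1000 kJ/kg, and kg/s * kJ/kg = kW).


Hc = 32.997 MJ/kg = 32.997 * 1000 kJ/kg = 32997 kJ/kg
Q = 0.906 kg/s * 32997 kJ/kg * 0.765 = 22870 kW

22870 kW


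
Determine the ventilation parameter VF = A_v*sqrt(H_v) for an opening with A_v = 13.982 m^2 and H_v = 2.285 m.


sqrt(H_v) = 1.5116
VF = 13.982 * 1.5116 = 21.135 m^(5/2)

21.135 m^(5/2)


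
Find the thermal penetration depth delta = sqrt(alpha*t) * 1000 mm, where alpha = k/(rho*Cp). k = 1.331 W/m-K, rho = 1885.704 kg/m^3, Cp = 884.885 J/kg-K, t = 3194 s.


alpha = 1.331 / (1885.704 * 884.885) = 7.9766e-07 m^2/s
alpha * t = 0.0025477
delta = sqrt(0.0025477) * 1000 = 50.475 mm

50.475 mm


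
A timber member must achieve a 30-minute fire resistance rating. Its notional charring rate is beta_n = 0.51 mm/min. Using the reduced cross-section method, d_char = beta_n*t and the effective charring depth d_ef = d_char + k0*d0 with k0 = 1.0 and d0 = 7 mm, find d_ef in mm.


d_char = 0.51 * 30 = 15.3 mm
d_ef = 15.3 + 1.0*7 = 22.3 mm

22.3 mm


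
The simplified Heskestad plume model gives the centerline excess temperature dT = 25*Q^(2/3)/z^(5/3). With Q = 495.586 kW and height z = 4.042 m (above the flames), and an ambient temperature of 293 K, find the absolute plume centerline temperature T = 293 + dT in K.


Q^(2/3) = 62.625
z^(5/3) = 10.256
dT = 25 * 62.625 / 10.256 = 152.65 K
T = 293 + 152.65 = 445.65 K

445.65 K


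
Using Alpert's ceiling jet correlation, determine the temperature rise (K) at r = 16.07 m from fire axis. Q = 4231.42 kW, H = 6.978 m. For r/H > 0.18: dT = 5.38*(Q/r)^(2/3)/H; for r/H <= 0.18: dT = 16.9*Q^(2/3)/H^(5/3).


r/H = 16.07 / 6.978 = 2.3030
r/H > 0.18, so dT = 5.38*(Q/r)^(2/3)/H
Q/r = 263.31
(Q/r)^(2/3) = 41.082
dT = 5.38 * 41.082 / 6.978 = 31.674 K

31.674 K


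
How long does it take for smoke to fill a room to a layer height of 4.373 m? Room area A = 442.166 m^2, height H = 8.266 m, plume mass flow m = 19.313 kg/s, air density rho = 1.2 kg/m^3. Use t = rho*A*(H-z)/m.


H - z = 3.893 m
t = 1.2 * 442.166 * 3.893 / 19.313 = 106.96 s

106.96 s


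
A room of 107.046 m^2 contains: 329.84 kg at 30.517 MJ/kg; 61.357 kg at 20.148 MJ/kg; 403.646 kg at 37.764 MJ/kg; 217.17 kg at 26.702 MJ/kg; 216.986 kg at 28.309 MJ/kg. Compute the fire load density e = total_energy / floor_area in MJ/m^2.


Total energy = 329.84*30.517 + 61.357*20.148 + 403.646*37.764 + 217.17*26.702 + 216.986*28.309
= 10065.73 + 1236.221 + 15243.29 + 5798.873 + 6142.657
= 38486.77 MJ
e = 38486.77 / 107.046 = 359.53 MJ/m^2

359.53 MJ/m^2


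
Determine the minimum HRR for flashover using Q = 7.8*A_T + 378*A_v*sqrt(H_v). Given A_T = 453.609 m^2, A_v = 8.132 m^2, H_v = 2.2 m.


7.8*A_T = 3538.2
sqrt(H_v) = 1.4832
378*A_v*sqrt(H_v) = 4559.3
Q = 3538.2 + 4559.3 = 8097.5 kW

8097.5 kW


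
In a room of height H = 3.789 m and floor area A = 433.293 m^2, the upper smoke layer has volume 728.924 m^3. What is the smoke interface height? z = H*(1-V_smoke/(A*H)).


V/(A*H) = 0.44399
1 - 0.44399 = 0.55601
z = 3.789 * 0.55601 = 2.1067 m

2.1067 m


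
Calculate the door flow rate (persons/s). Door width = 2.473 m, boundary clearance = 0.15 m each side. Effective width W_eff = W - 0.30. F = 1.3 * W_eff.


W_eff = 2.473 - 0.30 = 2.173 m
F = 1.3 * 2.173 = 2.8249 persons/s

2.8249 persons/s


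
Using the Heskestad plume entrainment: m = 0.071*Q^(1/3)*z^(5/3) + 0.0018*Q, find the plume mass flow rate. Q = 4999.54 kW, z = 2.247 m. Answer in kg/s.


Q^(1/3) = 17.099
z^(5/3) = 3.8548
First term = 0.071 * 17.099 * 3.8548 = 4.6799
Second term = 0.0018 * 4999.54 = 8.9992
m = 13.679 kg/s

13.679 kg/s


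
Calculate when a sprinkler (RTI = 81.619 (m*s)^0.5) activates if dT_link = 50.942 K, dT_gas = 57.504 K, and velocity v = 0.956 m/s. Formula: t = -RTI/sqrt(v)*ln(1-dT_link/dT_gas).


dT_link/dT_gas = 0.88589
ln(1 - 0.88589) = -2.1706
t = -81.619 / sqrt(0.956) * -2.1706 = 181.19 s

181.19 s


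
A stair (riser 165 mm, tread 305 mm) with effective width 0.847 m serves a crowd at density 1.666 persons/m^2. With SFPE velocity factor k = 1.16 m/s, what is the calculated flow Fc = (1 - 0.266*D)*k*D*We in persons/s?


1 - 0.266*D = 1 - 0.266*1.666 = 0.55684
Fs = 0.55684 * 1.16 * 1.666 = 1.0761 persons/(s*m)
Fc = 1.0761 * 0.847 = 0.91149 persons/s

0.91149 persons/s


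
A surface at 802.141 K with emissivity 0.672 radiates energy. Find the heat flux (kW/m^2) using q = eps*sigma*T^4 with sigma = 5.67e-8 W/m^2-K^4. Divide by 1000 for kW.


T^4 = 4.1400e+11
q = 0.672 * 5.67e-8 * 4.1400e+11 / 1000 = 15.774 kW/m^2

15.774 kW/m^2


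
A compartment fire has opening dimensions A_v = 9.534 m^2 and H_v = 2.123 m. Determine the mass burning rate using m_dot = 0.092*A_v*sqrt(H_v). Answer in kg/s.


sqrt(H_v) = 1.4571
m_dot = 0.092 * 9.534 * 1.4571 = 1.2780 kg/s

1.2780 kg/s


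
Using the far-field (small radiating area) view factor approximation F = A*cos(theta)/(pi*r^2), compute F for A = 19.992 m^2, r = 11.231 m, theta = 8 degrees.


cos(8 deg) = 0.99027
pi*r^2 = 396.27
F = 19.992 * 0.99027 / 396.27 = 0.049960

0.049960


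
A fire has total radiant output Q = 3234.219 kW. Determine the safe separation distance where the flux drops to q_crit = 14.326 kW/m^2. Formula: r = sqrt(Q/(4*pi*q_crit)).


4*pi*q_crit = 180.03
Q/(4*pi*q_crit) = 17.965
r = sqrt(17.965) = 4.2385 m

4.2385 m


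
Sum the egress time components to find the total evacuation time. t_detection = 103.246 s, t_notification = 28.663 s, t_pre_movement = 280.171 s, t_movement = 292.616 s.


Total = 103.246 + 28.663 + 280.171 + 292.616 = 704.696 s

704.696 s


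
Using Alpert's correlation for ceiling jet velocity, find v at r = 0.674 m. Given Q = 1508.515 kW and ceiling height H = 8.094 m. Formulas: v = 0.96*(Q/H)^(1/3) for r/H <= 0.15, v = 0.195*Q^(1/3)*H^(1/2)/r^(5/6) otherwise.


r/H = 0.674 / 8.094 = 0.083272
r/H <= 0.15, so v = 0.96*(Q/H)^(1/3)
Q/H = 186.37
(Q/H)^(1/3) = 5.7121
v = 0.96 * 5.7121 = 5.4836 m/s

5.4836 m/s


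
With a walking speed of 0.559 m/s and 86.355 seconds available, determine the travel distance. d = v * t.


d = 0.559 * 86.355 = 48.272 m

48.272 m


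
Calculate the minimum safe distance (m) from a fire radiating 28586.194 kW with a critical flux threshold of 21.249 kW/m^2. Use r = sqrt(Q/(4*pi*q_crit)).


4*pi*q_crit = 267.02
Q/(4*pi*q_crit) = 107.06
r = sqrt(107.06) = 10.347 m

10.347 m


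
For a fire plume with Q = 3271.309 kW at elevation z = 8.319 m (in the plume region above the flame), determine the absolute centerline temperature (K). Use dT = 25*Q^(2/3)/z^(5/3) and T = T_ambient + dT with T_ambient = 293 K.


Q^(2/3) = 220.37
z^(5/3) = 34.155
dT = 25 * 220.37 / 34.155 = 161.30 K
T = 293 + 161.30 = 454.30 K

454.30 K


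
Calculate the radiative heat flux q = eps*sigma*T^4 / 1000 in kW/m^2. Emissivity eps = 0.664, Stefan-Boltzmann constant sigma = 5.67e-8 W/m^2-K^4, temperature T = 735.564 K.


T^4 = 2.9274e+11
q = 0.664 * 5.67e-8 * 2.9274e+11 / 1000 = 11.021 kW/m^2

11.021 kW/m^2


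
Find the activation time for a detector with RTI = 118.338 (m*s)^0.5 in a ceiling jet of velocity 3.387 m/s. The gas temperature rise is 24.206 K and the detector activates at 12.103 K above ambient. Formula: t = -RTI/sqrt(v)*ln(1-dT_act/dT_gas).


dT_act/dT_gas = 0.5
ln(1 - 0.5) = -0.69315
t = -118.338 / sqrt(3.387) * -0.69315 = 44.570 s

44.570 s


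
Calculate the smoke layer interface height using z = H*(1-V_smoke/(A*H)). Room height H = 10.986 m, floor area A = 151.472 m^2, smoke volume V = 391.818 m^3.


V/(A*H) = 0.23546
1 - 0.23546 = 0.76454
z = 10.986 * 0.76454 = 8.3993 m

8.3993 m


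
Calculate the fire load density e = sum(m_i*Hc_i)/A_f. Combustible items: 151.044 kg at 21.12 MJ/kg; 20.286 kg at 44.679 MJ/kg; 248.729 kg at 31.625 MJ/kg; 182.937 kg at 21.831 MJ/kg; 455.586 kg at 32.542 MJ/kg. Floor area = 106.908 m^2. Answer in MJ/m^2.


Total energy = 151.044*21.12 + 20.286*44.679 + 248.729*31.625 + 182.937*21.831 + 455.586*32.542
= 3190.049 + 906.3582 + 7866.055 + 3993.698 + 14825.68
= 30781.84 MJ
e = 30781.84 / 106.908 = 287.93 MJ/m^2

287.93 MJ/m^2


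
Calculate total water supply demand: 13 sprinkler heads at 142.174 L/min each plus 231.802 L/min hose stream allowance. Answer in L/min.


Sprinkler demand = 13 * 142.174 = 1848.262 L/min
Total = 1848.262 + 231.802 = 2080.064 L/min

2080.064 L/min


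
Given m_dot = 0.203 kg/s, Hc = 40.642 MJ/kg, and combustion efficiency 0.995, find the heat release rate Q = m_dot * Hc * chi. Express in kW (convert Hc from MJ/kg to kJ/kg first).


Hc = 40.642 MJ/kg = 40.642 * 1000 kJ/kg = 40642 kJ/kg
Q = 0.203 kg/s * 40642 kJ/kg * 0.995 = 8209.1 kW

8209.1 kW


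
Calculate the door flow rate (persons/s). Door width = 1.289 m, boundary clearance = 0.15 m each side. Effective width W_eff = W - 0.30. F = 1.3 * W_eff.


W_eff = 1.289 - 0.30 = 0.989 m
F = 1.3 * 0.989 = 1.2857 persons/s

1.2857 persons/s


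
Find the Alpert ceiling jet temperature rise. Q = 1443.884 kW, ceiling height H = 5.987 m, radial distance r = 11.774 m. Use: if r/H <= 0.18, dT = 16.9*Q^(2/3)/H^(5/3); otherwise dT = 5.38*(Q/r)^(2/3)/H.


r/H = 11.774 / 5.987 = 1.9666
r/H > 0.18, so dT = 5.38*(Q/r)^(2/3)/H
Q/r = 122.63
(Q/r)^(2/3) = 24.683
dT = 5.38 * 24.683 / 5.987 = 22.181 K

22.181 K


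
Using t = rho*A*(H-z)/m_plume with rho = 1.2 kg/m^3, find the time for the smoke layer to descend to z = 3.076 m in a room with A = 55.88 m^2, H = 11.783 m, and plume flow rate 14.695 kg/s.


H - z = 8.707 m
t = 1.2 * 55.88 * 8.707 / 14.695 = 39.732 s

39.732 s


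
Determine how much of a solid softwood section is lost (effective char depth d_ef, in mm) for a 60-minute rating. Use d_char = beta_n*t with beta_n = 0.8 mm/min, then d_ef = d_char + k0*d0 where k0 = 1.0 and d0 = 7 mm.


d_char = 0.8 * 60 = 48 mm
d_ef = 48 + 1.0*7 = 55 mm

55 mm


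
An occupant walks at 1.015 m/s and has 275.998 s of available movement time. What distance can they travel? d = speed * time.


d = 1.015 * 275.998 = 280.14 m

280.14 m


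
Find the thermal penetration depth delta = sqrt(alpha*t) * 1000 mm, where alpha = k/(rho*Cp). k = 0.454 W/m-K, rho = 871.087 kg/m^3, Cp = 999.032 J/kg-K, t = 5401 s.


alpha = 0.454 / (871.087 * 999.032) = 5.2169e-07 m^2/s
alpha * t = 0.0028177
delta = sqrt(0.0028177) * 1000 = 53.082 mm

53.082 mm


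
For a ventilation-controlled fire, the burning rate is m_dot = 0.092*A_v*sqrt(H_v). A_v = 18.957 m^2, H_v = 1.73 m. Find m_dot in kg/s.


sqrt(H_v) = 1.3153
m_dot = 0.092 * 18.957 * 1.3153 = 2.2939 kg/s

2.2939 kg/s


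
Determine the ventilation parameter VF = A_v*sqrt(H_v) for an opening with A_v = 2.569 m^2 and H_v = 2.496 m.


sqrt(H_v) = 1.5799
VF = 2.569 * 1.5799 = 4.0587 m^(5/2)

4.0587 m^(5/2)


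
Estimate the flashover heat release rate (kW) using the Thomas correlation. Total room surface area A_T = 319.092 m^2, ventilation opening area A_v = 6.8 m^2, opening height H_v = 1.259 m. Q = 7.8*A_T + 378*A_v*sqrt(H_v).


7.8*A_T = 2488.9
sqrt(H_v) = 1.1221
378*A_v*sqrt(H_v) = 2884.1
Q = 2488.9 + 2884.1 = 5373.0 kW

5373.0 kW


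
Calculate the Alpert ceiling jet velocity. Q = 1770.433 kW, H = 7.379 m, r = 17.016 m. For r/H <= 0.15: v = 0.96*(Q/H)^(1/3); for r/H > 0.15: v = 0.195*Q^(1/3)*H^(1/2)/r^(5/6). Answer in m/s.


r/H = 17.016 / 7.379 = 2.3060
r/H > 0.15, so v = 0.195*Q^(1/3)*H^(1/2)/r^(5/6)
Q^(1/3) = 12.097
H^(1/2) = 2.7164
r^(5/6) = 10.610
v = 0.195 * 12.097 * 2.7164 / 10.610 = 0.60397 m/s

0.60397 m/s


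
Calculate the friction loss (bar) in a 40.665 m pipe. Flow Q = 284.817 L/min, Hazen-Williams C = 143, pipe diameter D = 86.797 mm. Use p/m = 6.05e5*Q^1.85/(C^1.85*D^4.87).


Q^1.85 = 34749
C^1.85 = 9713.4
D^4.87 = 2.7575e+09
p/m = 0.00078490 bar/m
p_total = 0.00078490 * 40.665 = 0.031918 bar

0.031918 bar


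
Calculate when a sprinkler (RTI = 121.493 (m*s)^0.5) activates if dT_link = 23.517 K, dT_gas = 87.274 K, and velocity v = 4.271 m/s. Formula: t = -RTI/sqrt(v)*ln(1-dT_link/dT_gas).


dT_link/dT_gas = 0.26946
ln(1 - 0.26946) = -0.31397
t = -121.493 / sqrt(4.271) * -0.31397 = 18.458 s

18.458 s


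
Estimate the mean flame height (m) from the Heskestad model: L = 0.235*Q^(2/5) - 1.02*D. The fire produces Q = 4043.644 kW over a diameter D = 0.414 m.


Q^(2/5) = 27.715
0.235 * Q^(2/5) = 6.5129
1.02 * D = 0.42228
L = 6.0907 m

6.0907 m


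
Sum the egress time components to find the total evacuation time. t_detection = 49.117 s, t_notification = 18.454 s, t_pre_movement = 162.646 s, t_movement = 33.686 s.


Total = 49.117 + 18.454 + 162.646 + 33.686 = 263.903 s

263.903 s


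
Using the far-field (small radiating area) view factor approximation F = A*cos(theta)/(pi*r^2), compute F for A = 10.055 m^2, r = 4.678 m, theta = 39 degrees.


cos(39 deg) = 0.77715
pi*r^2 = 68.750
F = 10.055 * 0.77715 / 68.750 = 0.11366

0.11366


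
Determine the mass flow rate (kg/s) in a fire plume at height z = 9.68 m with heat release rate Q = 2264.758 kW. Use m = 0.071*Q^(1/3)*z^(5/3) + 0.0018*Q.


Q^(1/3) = 13.132
z^(5/3) = 43.967
First term = 0.071 * 13.132 * 43.967 = 40.994
Second term = 0.0018 * 2264.758 = 4.0766
m = 45.071 kg/s

45.071 kg/s


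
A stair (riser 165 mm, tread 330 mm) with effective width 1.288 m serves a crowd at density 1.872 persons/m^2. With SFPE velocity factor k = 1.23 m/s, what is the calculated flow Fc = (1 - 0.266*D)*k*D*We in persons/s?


1 - 0.266*D = 1 - 0.266*1.872 = 0.50205
Fs = 0.50205 * 1.23 * 1.872 = 1.1560 persons/(s*m)
Fc = 1.1560 * 1.288 = 1.4889 persons/s

1.4889 persons/s


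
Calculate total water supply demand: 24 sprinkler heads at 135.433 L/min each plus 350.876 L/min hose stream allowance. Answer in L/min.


Sprinkler demand = 24 * 135.433 = 3250.392 L/min
Total = 3250.392 + 350.876 = 3601.268 L/min

3601.268 L/min


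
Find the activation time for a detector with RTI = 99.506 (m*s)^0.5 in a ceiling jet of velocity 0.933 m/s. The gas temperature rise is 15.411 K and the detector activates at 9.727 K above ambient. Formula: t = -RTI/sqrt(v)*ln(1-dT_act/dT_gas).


dT_act/dT_gas = 0.63117
ln(1 - 0.63117) = -0.99743
t = -99.506 / sqrt(0.933) * -0.99743 = 102.75 s

102.75 s


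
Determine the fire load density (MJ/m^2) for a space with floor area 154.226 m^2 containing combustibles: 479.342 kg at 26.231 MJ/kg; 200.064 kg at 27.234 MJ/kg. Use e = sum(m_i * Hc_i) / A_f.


Total energy = 479.342*26.231 + 200.064*27.234
= 12573.62 + 5448.543
= 18022.16 MJ
e = 18022.16 / 154.226 = 116.86 MJ/m^2

116.86 MJ/m^2


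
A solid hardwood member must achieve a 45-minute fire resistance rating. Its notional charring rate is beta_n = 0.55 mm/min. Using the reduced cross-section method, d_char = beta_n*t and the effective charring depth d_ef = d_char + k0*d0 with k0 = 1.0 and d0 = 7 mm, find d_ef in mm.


d_char = 0.55 * 45 = 24.75 mm
d_ef = 24.75 + 1.0*7 = 31.75 mm

31.75 mm


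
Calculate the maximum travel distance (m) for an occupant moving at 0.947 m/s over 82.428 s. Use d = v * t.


d = 0.947 * 82.428 = 78.059 m

78.059 m


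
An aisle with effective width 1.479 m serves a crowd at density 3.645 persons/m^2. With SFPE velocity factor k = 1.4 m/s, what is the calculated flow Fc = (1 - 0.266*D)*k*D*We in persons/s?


1 - 0.266*D = 1 - 0.266*3.645 = 0.030430
Fs = 0.030430 * 1.4 * 3.645 = 0.15528 persons/(s*m)
Fc = 0.15528 * 1.479 = 0.22967 persons/s

0.22967 persons/s


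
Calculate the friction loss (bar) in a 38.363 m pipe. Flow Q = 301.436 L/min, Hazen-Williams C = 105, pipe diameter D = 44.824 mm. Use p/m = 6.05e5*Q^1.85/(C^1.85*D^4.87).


Q^1.85 = 38593
C^1.85 = 5485.3
D^4.87 = 1.1037e+08
p/m = 0.038566 bar/m
p_total = 0.038566 * 38.363 = 1.4795 bar

1.4795 bar


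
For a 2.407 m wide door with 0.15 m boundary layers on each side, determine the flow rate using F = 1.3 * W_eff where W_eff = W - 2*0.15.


W_eff = 2.407 - 0.30 = 2.107 m
F = 1.3 * 2.107 = 2.7391 persons/s

2.7391 persons/s


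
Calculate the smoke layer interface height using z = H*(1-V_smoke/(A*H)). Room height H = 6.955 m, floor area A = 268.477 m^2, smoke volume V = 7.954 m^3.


V/(A*H) = 0.0042597
1 - 0.0042597 = 0.99574
z = 6.955 * 0.99574 = 6.9254 m

6.9254 m


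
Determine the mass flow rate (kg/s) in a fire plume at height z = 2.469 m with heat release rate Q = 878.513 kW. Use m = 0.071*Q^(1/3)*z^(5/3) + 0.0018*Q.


Q^(1/3) = 9.5774
z^(5/3) = 4.5103
First term = 0.071 * 9.5774 * 4.5103 = 3.0670
Second term = 0.0018 * 878.513 = 1.5813
m = 4.6483 kg/s

4.6483 kg/s


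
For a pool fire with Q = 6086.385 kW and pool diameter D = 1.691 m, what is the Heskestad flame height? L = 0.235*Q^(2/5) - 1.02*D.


Q^(2/5) = 32.640
0.235 * Q^(2/5) = 7.6703
1.02 * D = 1.7248
L = 5.9455 m

5.9455 m


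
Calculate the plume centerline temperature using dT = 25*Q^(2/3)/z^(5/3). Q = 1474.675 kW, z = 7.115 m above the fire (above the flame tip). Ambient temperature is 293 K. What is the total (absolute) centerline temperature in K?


Q^(2/3) = 129.56
z^(5/3) = 26.320
dT = 25 * 129.56 / 26.320 = 123.06 K
T = 293 + 123.06 = 416.06 K

416.06 K


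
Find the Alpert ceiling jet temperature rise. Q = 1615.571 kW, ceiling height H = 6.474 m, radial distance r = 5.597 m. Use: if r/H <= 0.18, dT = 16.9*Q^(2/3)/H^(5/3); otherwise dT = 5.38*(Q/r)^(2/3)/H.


r/H = 5.597 / 6.474 = 0.86454
r/H > 0.18, so dT = 5.38*(Q/r)^(2/3)/H
Q/r = 288.65
(Q/r)^(2/3) = 43.676
dT = 5.38 * 43.676 / 6.474 = 36.296 K

36.296 K


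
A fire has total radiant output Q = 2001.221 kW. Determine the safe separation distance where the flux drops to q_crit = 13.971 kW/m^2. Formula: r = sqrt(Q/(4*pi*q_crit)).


4*pi*q_crit = 175.56
Q/(4*pi*q_crit) = 11.399
r = sqrt(11.399) = 3.3762 m

3.3762 m


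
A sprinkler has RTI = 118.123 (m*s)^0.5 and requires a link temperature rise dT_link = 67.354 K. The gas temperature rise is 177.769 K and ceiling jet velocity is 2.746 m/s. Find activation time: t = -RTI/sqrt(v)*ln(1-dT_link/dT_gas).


dT_link/dT_gas = 0.37888
ln(1 - 0.37888) = -0.47624
t = -118.123 / sqrt(2.746) * -0.47624 = 33.948 s

33.948 s


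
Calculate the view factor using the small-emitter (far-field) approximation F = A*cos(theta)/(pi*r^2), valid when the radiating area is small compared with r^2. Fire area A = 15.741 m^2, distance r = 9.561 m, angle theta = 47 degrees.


cos(47 deg) = 0.68200
pi*r^2 = 287.18
F = 15.741 * 0.68200 / 287.18 = 0.037382

0.037382


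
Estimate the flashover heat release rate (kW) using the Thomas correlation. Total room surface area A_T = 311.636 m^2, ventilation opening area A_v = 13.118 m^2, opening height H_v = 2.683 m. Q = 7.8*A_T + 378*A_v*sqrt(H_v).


7.8*A_T = 2430.8
sqrt(H_v) = 1.6380
378*A_v*sqrt(H_v) = 8122.1
Q = 2430.8 + 8122.1 = 10553 kW

10553 kW


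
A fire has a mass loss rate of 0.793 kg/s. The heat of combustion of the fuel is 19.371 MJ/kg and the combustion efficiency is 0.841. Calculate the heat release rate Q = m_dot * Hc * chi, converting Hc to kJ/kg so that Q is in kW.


Hc = 19.371 MJ/kg = 19.371 * 1000 kJ/kg = 19371 kJ/kg
Q = 0.793 kg/s * 19371 kJ/kg * 0.841 = 12919 kW

12919 kW


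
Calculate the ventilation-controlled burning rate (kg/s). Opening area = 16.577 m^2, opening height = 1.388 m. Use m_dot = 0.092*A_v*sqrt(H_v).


sqrt(H_v) = 1.1781
m_dot = 0.092 * 16.577 * 1.1781 = 1.7968 kg/s

1.7968 kg/s


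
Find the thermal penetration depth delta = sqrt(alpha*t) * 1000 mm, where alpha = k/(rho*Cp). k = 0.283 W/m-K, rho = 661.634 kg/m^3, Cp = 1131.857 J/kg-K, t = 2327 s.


alpha = 0.283 / (661.634 * 1131.857) = 3.7790e-07 m^2/s
alpha * t = 0.00087937
delta = sqrt(0.00087937) * 1000 = 29.654 mm

29.654 mm


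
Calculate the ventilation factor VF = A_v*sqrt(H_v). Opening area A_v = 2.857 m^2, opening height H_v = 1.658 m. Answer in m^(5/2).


sqrt(H_v) = 1.2876
VF = 2.857 * 1.2876 = 3.6788 m^(5/2)

3.6788 m^(5/2)


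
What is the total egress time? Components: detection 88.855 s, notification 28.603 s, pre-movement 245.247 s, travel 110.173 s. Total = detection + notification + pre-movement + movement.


Total = 88.855 + 28.603 + 245.247 + 110.173 = 472.878 s

472.878 s


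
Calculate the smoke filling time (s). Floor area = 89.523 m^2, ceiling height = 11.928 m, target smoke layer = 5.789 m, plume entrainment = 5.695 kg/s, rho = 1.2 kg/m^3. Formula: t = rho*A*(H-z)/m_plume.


H - z = 6.139 m
t = 1.2 * 89.523 * 6.139 / 5.695 = 115.80 s

115.80 s


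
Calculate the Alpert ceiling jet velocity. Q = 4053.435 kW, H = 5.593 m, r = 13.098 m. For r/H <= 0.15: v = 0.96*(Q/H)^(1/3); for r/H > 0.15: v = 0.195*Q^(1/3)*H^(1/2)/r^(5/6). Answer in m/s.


r/H = 13.098 / 5.593 = 2.3419
r/H > 0.15, so v = 0.195*Q^(1/3)*H^(1/2)/r^(5/6)
Q^(1/3) = 15.944
H^(1/2) = 2.3650
r^(5/6) = 8.5311
v = 0.195 * 15.944 * 2.3650 / 8.5311 = 0.86191 m/s

0.86191 m/s


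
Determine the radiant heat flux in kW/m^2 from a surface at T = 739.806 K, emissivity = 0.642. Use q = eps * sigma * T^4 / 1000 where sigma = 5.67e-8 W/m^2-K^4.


T^4 = 2.9955e+11
q = 0.642 * 5.67e-8 * 2.9955e+11 / 1000 = 10.904 kW/m^2

10.904 kW/m^2


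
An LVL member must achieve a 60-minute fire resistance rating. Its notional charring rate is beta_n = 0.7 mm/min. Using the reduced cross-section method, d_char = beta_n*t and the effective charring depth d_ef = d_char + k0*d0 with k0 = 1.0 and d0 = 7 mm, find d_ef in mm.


d_char = 0.7 * 60 = 42 mm
d_ef = 42 + 1.0*7 = 49 mm

49 mm


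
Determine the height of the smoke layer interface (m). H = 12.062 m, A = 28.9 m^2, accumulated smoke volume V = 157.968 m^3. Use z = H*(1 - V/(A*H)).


V/(A*H) = 0.45316
1 - 0.45316 = 0.54684
z = 12.062 * 0.54684 = 6.5960 m

6.5960 m


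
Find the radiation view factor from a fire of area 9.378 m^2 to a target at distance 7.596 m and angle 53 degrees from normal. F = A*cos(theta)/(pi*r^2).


cos(53 deg) = 0.60182
pi*r^2 = 181.27
F = 9.378 * 0.60182 / 181.27 = 0.031135

0.031135


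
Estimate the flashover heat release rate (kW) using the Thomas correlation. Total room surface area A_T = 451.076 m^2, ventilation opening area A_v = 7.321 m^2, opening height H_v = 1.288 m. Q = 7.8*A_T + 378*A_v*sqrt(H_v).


7.8*A_T = 3518.4
sqrt(H_v) = 1.1349
378*A_v*sqrt(H_v) = 3140.7
Q = 3518.4 + 3140.7 = 6659.0 kW

6659.0 kW


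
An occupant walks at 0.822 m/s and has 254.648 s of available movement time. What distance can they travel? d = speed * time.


d = 0.822 * 254.648 = 209.32 m

209.32 m


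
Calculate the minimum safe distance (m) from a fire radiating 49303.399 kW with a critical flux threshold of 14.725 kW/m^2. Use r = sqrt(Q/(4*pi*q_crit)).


4*pi*q_crit = 185.04
Q/(4*pi*q_crit) = 266.45
r = sqrt(266.45) = 16.323 m

16.323 m


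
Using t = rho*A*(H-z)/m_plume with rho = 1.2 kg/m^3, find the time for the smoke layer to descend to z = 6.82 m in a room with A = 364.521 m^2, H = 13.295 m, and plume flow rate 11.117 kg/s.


H - z = 6.475 m
t = 1.2 * 364.521 * 6.475 / 11.117 = 254.77 s

254.77 s


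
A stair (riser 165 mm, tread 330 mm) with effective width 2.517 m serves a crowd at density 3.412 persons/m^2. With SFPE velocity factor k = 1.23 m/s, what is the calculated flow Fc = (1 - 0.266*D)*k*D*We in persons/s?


1 - 0.266*D = 1 - 0.266*3.412 = 0.092408
Fs = 0.092408 * 1.23 * 3.412 = 0.38781 persons/(s*m)
Fc = 0.38781 * 2.517 = 0.97613 persons/s

0.97613 persons/s


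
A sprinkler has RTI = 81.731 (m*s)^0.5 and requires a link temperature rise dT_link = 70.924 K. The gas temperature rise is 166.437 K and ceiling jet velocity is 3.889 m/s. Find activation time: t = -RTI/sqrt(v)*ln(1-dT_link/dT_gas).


dT_link/dT_gas = 0.42613
ln(1 - 0.42613) = -0.55535
t = -81.731 / sqrt(3.889) * -0.55535 = 23.016 s

23.016 s


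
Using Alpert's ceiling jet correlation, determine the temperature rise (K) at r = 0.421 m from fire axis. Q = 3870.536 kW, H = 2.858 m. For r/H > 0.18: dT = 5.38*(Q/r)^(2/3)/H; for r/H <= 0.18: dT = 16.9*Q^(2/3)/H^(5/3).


r/H = 0.421 / 2.858 = 0.14731
r/H <= 0.18, so dT = 16.9*Q^(2/3)/H^(5/3)
Q^(2/3) = 246.52
H^(5/3) = 5.7558
dT = 16.9 * 246.52 / 5.7558 = 723.82 K

723.82 K


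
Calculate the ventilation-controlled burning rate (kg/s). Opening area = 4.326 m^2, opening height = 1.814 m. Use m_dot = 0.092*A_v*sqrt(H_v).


sqrt(H_v) = 1.3468
m_dot = 0.092 * 4.326 * 1.3468 = 0.53603 kg/s

0.53603 kg/s


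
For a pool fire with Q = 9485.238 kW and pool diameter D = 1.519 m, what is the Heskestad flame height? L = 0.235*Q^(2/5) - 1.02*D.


Q^(2/5) = 38.978
0.235 * Q^(2/5) = 9.1598
1.02 * D = 1.5494
L = 7.6104 m

7.6104 m


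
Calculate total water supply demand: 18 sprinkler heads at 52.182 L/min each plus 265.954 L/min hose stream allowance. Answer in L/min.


Sprinkler demand = 18 * 52.182 = 939.276 L/min
Total = 939.276 + 265.954 = 1205.23 L/min

1205.23 L/min


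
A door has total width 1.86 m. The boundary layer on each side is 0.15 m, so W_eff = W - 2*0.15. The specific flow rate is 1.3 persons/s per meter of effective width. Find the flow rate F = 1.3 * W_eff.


W_eff = 1.86 - 0.30 = 1.56 m
F = 1.3 * 1.56 = 2.028 persons/s

2.028 persons/s


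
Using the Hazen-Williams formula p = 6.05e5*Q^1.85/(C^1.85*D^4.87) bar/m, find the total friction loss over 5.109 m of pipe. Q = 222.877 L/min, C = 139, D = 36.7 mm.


Q^1.85 = 22076
C^1.85 = 9216.7
D^4.87 = 4.1680e+07
p/m = 0.034768 bar/m
p_total = 0.034768 * 5.109 = 0.17763 bar

0.17763 bar


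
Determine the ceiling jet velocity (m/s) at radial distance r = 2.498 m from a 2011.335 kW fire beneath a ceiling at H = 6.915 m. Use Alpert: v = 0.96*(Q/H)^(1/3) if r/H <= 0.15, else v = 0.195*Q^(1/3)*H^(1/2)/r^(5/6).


r/H = 2.498 / 6.915 = 0.36124
r/H > 0.15, so v = 0.195*Q^(1/3)*H^(1/2)/r^(5/6)
Q^(1/3) = 12.623
H^(1/2) = 2.6296
r^(5/6) = 2.1445
v = 0.195 * 12.623 * 2.6296 / 2.1445 = 3.0183 m/s

3.0183 m/s


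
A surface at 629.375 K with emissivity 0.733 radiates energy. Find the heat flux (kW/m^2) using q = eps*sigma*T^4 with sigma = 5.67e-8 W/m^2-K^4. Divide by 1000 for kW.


T^4 = 1.5691e+11
q = 0.733 * 5.67e-8 * 1.5691e+11 / 1000 = 6.5212 kW/m^2

6.5212 kW/m^2


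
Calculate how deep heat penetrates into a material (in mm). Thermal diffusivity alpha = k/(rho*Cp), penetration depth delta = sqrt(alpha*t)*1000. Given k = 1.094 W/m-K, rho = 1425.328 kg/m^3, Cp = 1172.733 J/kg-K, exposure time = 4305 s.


alpha = 1.094 / (1425.328 * 1172.733) = 6.5449e-07 m^2/s
alpha * t = 0.0028176
delta = sqrt(0.0028176) * 1000 = 53.081 mm

53.081 mm


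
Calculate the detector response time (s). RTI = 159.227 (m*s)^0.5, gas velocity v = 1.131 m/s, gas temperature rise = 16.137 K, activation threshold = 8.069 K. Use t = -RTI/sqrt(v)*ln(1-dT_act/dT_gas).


dT_act/dT_gas = 0.50003
ln(1 - 0.50003) = -0.69321
t = -159.227 / sqrt(1.131) * -0.69321 = 103.79 s

103.79 s


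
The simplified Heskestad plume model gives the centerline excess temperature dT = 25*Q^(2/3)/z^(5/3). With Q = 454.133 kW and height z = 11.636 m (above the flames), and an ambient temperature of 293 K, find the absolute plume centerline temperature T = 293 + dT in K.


Q^(2/3) = 59.082
z^(5/3) = 59.750
dT = 25 * 59.082 / 59.750 = 24.720 K
T = 293 + 24.720 = 317.72 K

317.72 K


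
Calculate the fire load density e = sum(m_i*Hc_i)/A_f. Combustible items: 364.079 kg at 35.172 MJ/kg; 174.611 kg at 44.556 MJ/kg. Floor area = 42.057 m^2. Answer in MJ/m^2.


Total energy = 364.079*35.172 + 174.611*44.556
= 12805.39 + 7779.968
= 20585.35 MJ
e = 20585.35 / 42.057 = 489.46 MJ/m^2

489.46 MJ/m^2


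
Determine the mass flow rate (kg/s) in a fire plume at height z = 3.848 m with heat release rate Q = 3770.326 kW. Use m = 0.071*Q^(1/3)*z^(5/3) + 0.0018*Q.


Q^(1/3) = 15.564
z^(5/3) = 9.4491
First term = 0.071 * 15.564 * 9.4491 = 10.442
Second term = 0.0018 * 3770.326 = 6.7866
m = 17.228 kg/s

17.228 kg/s


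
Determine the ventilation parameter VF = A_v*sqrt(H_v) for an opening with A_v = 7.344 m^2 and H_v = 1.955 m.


sqrt(H_v) = 1.3982
VF = 7.344 * 1.3982 = 10.268 m^(5/2)

10.268 m^(5/2)


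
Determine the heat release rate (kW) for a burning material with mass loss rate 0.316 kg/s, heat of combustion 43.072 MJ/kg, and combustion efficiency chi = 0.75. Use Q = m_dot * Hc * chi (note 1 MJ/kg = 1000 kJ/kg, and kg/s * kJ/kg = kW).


Hc = 43.072 MJ/kg = 43.072 * 1000 kJ/kg = 43072 kJ/kg
Q = 0.316 kg/s * 43072 kJ/kg * 0.75 = 10208.064 kW

10208.064 kW


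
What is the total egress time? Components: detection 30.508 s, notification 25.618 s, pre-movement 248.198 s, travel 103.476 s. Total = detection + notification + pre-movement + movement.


Total = 30.508 + 25.618 + 248.198 + 103.476 = 407.8 s

407.8 s


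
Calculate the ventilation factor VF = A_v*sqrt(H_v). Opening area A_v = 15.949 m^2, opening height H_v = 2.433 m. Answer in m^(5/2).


sqrt(H_v) = 1.5598
VF = 15.949 * 1.5598 = 24.877 m^(5/2)

24.877 m^(5/2)


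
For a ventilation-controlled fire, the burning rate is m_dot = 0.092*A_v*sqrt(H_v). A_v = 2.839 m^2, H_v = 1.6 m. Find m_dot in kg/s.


sqrt(H_v) = 1.2649
m_dot = 0.092 * 2.839 * 1.2649 = 0.33038 kg/s

0.33038 kg/s


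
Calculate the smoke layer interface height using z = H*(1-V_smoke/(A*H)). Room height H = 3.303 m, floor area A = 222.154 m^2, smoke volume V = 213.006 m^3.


V/(A*H) = 0.29029
1 - 0.29029 = 0.70971
z = 3.303 * 0.70971 = 2.3442 m

2.3442 m


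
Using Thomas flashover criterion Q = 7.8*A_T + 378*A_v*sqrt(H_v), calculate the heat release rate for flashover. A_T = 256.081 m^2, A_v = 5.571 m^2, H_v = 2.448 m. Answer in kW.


7.8*A_T = 1997.4
sqrt(H_v) = 1.5646
378*A_v*sqrt(H_v) = 3294.8
Q = 1997.4 + 3294.8 = 5292.2 kW

5292.2 kW


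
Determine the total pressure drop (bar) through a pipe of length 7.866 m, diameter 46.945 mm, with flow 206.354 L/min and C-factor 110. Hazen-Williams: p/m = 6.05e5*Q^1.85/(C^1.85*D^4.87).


Q^1.85 = 19144
C^1.85 = 5978.3
D^4.87 = 1.3824e+08
p/m = 0.014014 bar/m
p_total = 0.014014 * 7.866 = 0.11024 bar

0.11024 bar


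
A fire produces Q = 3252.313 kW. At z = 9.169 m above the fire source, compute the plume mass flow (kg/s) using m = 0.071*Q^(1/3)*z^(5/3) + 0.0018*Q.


Q^(1/3) = 14.816
z^(5/3) = 40.167
First term = 0.071 * 14.816 * 40.167 = 42.253
Second term = 0.0018 * 3252.313 = 5.8542
m = 48.107 kg/s

48.107 kg/s


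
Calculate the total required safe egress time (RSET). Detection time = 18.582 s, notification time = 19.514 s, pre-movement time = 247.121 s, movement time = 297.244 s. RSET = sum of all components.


Total = 18.582 + 19.514 + 247.121 + 297.244 = 582.461 s

582.461 s


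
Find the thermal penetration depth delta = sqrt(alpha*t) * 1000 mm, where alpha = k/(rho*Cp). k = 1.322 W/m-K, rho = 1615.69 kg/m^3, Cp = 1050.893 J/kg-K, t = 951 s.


alpha = 1.322 / (1615.69 * 1050.893) = 7.7860e-07 m^2/s
alpha * t = 0.00074045
delta = sqrt(0.00074045) * 1000 = 27.211 mm

27.211 mm


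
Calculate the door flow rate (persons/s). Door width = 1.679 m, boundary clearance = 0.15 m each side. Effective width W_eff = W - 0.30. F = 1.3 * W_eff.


W_eff = 1.679 - 0.30 = 1.379 m
F = 1.3 * 1.379 = 1.7927 persons/s

1.7927 persons/s


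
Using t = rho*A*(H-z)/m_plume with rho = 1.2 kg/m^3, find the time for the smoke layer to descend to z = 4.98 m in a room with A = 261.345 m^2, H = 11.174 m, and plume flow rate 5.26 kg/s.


H - z = 6.194 m
t = 1.2 * 261.345 * 6.194 / 5.26 = 369.30 s

369.30 s


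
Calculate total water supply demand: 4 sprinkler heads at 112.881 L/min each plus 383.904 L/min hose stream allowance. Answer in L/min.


Sprinkler demand = 4 * 112.881 = 451.524 L/min
Total = 451.524 + 383.904 = 835.428 L/min

835.428 L/min


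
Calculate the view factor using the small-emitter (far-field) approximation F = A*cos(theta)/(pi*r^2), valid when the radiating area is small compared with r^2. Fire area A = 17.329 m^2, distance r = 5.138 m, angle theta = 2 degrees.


cos(2 deg) = 0.99939
pi*r^2 = 82.935
F = 17.329 * 0.99939 / 82.935 = 0.20882

0.20882


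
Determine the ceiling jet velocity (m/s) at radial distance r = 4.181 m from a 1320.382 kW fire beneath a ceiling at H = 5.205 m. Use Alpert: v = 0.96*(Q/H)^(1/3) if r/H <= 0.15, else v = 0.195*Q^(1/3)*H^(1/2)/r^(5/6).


r/H = 4.181 / 5.205 = 0.80327
r/H > 0.15, so v = 0.195*Q^(1/3)*H^(1/2)/r^(5/6)
Q^(1/3) = 10.971
H^(1/2) = 2.2814
r^(5/6) = 3.2941
v = 0.195 * 10.971 * 2.2814 / 3.2941 = 1.4816 m/s

1.4816 m/s


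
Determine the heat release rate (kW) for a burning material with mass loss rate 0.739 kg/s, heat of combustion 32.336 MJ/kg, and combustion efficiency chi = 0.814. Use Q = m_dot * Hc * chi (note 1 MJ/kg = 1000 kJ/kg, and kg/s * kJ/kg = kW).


Hc = 32.336 MJ/kg = 32.336 * 1000 kJ/kg = 32336 kJ/kg
Q = 0.739 kg/s * 32336 kJ/kg * 0.814 = 19452 kW

19452 kW


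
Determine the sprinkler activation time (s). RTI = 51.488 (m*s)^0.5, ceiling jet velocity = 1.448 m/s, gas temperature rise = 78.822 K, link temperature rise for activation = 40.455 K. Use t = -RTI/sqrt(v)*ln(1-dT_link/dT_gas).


dT_link/dT_gas = 0.51325
ln(1 - 0.51325) = -0.71999
t = -51.488 / sqrt(1.448) * -0.71999 = 30.807 s

30.807 s


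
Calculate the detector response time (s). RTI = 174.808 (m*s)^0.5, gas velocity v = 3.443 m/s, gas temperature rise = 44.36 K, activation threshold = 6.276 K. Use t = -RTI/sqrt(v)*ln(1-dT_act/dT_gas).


dT_act/dT_gas = 0.14148
ln(1 - 0.14148) = -0.15254
t = -174.808 / sqrt(3.443) * -0.15254 = 14.371 s

14.371 s


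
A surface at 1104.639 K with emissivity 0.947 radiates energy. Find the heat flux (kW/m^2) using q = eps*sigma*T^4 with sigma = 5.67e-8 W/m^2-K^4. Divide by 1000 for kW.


T^4 = 1.4890e+12
q = 0.947 * 5.67e-8 * 1.4890e+12 / 1000 = 79.949 kW/m^2

79.949 kW/m^2


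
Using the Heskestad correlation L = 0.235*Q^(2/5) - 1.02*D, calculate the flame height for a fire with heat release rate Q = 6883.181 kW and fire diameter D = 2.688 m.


Q^(2/5) = 34.286
0.235 * Q^(2/5) = 8.0572
1.02 * D = 2.7418
L = 5.3154 m

5.3154 m


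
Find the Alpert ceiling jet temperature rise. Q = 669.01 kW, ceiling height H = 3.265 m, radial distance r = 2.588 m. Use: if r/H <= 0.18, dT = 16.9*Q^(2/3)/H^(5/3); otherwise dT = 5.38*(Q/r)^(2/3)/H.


r/H = 2.588 / 3.265 = 0.79265
r/H > 0.18, so dT = 5.38*(Q/r)^(2/3)/H
Q/r = 258.50
(Q/r)^(2/3) = 40.580
dT = 5.38 * 40.580 / 3.265 = 66.867 K

66.867 K


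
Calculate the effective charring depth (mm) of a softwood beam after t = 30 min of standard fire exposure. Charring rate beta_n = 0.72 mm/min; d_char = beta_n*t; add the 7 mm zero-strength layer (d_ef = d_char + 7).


d_char = 0.72 * 30 = 21.6 mm
d_ef = 21.6 + 1.0*7 = 28.6 mm

28.6 mm


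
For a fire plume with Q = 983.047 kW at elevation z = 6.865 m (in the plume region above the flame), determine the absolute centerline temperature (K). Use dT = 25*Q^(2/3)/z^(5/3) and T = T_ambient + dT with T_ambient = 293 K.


Q^(2/3) = 98.867
z^(5/3) = 24.797
dT = 25 * 98.867 / 24.797 = 99.676 K
T = 293 + 99.676 = 392.68 K

392.68 K


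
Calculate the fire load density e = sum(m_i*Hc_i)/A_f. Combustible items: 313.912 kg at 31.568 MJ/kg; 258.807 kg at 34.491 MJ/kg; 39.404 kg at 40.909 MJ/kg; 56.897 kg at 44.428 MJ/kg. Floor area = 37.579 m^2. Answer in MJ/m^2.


Total energy = 313.912*31.568 + 258.807*34.491 + 39.404*40.909 + 56.897*44.428
= 9909.574 + 8926.512 + 1611.978 + 2527.820
= 22975.88 MJ
e = 22975.88 / 37.579 = 611.40 MJ/m^2

611.40 MJ/m^2
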